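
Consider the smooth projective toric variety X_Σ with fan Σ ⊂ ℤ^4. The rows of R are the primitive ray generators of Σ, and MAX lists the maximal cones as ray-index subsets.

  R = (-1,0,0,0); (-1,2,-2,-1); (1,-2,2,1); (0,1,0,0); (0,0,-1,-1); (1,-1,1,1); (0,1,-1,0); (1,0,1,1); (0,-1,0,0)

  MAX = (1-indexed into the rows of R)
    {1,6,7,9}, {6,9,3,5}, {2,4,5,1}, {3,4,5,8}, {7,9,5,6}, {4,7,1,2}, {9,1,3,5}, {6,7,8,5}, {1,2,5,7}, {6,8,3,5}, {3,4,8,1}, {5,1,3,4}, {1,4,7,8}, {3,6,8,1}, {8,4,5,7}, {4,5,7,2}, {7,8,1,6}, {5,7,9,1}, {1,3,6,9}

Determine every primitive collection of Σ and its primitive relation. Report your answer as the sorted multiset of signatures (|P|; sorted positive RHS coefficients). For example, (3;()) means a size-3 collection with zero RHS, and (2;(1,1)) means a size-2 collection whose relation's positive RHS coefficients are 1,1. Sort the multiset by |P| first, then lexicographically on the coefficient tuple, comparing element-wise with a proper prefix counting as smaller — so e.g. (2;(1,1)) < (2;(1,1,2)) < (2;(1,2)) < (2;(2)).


Δ(Σ) — 9 vertices, 11 min non-faces:

  P={2,3}:  v_{2} + v_{3} = 0  ⟹  sig = (2;())
  P={4,9}:  v_{4} + v_{9} = 0  ⟹  sig = (2;())
  P={2,6}:  v_{2} + v_{6} = v_{7}  ⟹  sig = (2;(1))
  P={3,7}:  v_{3} + v_{7} = v_{6}  ⟹  sig = (2;(1))
  P={4,6}:  v_{4} + v_{6} = v_{8}  ⟹  sig = (2;(1))
  P={8,9}:  v_{8} + v_{9} = v_{6}  ⟹  sig = (2;(1))
  P={2,8}:  v_{2} + v_{8} = v_{4} + v_{7}  ⟹  sig = (2;(1,1))
  P={2,9}:  v_{2} + v_{9} = v_{1} + v_{5} + v_{7}  ⟹  sig = (2;(1,1,1))
  P={1,5,8}:  v_{1} + v_{5} + v_{8} = 0  ⟹  sig = (3;())
  P={1,5,6}:  v_{1} + v_{5} + v_{6} = v_{9}  ⟹  sig = (3;(1))
  P={1,4,5,7}:  v_{1} + v_{4} + v_{5} + v_{7} = v_{2}  ⟹  sig = (4;(1))

so the primitive-relation signature multiset is
[(2;()), (2;()), (2;(1)), (2;(1)), (2;(1)), (2;(1)), (2;(1,1)), (2;(1,1,1)), (3;()), (3;(1)), (4;(1))]


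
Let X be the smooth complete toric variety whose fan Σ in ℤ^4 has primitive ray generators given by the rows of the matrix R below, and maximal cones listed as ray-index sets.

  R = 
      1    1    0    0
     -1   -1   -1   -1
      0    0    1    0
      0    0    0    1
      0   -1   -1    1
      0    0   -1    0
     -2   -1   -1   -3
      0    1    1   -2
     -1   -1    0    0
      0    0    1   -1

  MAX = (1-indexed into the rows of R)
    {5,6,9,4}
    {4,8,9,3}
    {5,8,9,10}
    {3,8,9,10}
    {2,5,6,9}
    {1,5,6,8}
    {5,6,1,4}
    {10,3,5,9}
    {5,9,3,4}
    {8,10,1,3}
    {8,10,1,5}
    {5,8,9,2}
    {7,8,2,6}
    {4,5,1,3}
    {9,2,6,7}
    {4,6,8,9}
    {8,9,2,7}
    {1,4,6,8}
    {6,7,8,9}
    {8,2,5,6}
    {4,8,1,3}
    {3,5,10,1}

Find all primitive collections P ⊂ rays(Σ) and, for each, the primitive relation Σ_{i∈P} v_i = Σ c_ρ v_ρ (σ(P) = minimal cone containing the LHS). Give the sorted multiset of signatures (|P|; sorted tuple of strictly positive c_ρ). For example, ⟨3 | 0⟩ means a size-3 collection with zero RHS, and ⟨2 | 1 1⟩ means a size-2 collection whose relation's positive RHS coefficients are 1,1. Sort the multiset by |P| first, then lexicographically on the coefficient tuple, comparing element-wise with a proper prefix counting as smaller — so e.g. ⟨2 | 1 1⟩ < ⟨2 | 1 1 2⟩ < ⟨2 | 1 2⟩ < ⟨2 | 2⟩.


Minimal non-faces — 17 found among 10 rays, 22 max cones:

  {1,9}:  v_{1} + v_{9} = 0 ; sig = ⟨2 | 0⟩
  {3,6}:  v_{3} + v_{6} = 0 ; sig = ⟨2 | 0⟩
  {4,10}:  v_{4} + v_{10} = v_{3} ; sig = ⟨2 | 1⟩
  {2,4}:  v_{2} + v_{4} = v_{6} + v_{9} ; sig = ⟨2 | 1 1⟩
  {6,10}:  v_{6} + v_{10} = v_{5} + v_{8} ; sig = ⟨2 | 1 1⟩
  {1,2}:  v_{1} + v_{2} = v_{5} + v_{6} + v_{8} ; sig = ⟨2 | 1 1 1⟩
  {1,7}:  v_{1} + v_{7} = v_{2} + v_{6} + v_{8} ; sig = ⟨2 | 1 1 1⟩
  {2,3}:  v_{2} + v_{3} = v_{5} + v_{8} + v_{9} ; sig = ⟨2 | 1 1 1⟩
  {3,7}:  v_{3} + v_{7} = v_{2} + v_{8} + v_{9} ; sig = ⟨2 | 1 1 1⟩
  {7,10}:  v_{7} + v_{10} = v_{2} + v_{5} + 2·v_{8} + v_{9} ; sig = ⟨2 | 1 1 1 2⟩
  {2,10}:  v_{2} + v_{10} = 2·v_{5} + 2·v_{8} + v_{9} ; sig = ⟨2 | 1 2 2⟩
  {4,7}:  v_{4} + v_{7} = 2·v_{6} + v_{8} + 2·v_{9} ; sig = ⟨2 | 1 2 2⟩
  {5,7}:  v_{5} + v_{7} = 2·v_{2} ; sig = ⟨2 | 2⟩
  {4,5,8}:  v_{4} + v_{5} + v_{8} = 0 ; sig = ⟨3 | 0⟩
  {3,5,8}:  v_{3} + v_{5} + v_{8} = v_{10} ; sig = ⟨3 | 1⟩
  {2,6,8,9}:  v_{2} + v_{6} + v_{8} + v_{9} = v_{7} ; sig = ⟨4 | 1⟩
  {5,6,8,9}:  v_{5} + v_{6} + v_{8} + v_{9} = v_{2} ; sig = ⟨4 | 1⟩

Sorted signature multiset PRS(X):
    ⟨2 | 0⟩
    ⟨2 | 0⟩
    ⟨2 | 1⟩
    ⟨2 | 1 1⟩
    ⟨2 | 1 1⟩
    ⟨2 | 1 1 1⟩
    ⟨2 | 1 1 1⟩
    ⟨2 | 1 1 1⟩
    ⟨2 | 1 1 1⟩
    ⟨2 | 1 1 1 2⟩
    ⟨2 | 1 2 2⟩
    ⟨2 | 1 2 2⟩
    ⟨2 | 2⟩
    ⟨3 | 0⟩
    ⟨3 | 1⟩
    ⟨4 | 1⟩
    ⟨4 | 1⟩


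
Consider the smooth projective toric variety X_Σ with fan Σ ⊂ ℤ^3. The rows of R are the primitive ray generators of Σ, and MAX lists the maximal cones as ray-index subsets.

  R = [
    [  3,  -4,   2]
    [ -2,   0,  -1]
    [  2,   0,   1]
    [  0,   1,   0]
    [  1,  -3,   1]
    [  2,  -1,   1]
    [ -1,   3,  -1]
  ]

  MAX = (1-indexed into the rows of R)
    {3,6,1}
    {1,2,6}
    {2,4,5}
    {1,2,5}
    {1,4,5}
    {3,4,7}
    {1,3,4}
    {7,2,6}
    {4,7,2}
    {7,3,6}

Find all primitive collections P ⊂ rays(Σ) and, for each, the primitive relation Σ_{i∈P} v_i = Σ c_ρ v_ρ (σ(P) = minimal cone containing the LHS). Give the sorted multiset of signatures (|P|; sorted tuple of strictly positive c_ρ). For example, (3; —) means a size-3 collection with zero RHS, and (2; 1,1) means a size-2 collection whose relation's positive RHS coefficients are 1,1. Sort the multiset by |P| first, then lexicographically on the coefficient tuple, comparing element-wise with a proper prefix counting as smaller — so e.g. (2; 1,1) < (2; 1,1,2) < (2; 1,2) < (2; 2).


7 minimal non-faces of Δ(Σ) (on 7 rays):

  P={2,3}:  v_{2} + v_{3} = 0  ⇒ sig = (2; —)
  P={5,7}:  v_{5} + v_{7} = 0  ⇒ sig = (2; —)
  P={1,7}:  v_{1} + v_{7} = v_{6}  ⇒ sig = (2; 1)
  P={4,6}:  v_{4} + v_{6} = v_{3}  ⇒ sig = (2; 1)
  P={5,6}:  v_{5} + v_{6} = v_{1}  ⇒ sig = (2; 1)
  P={3,5}:  v_{3} + v_{5} = v_{1} + v_{4}  ⇒ sig = (2; 1,1)
  P={1,2,4}:  v_{1} + v_{2} + v_{4} = v_{5}  ⇒ sig = (3; 1)

so the primitive-relation signature multiset is
[(2; —), (2; —), (2; 1), (2; 1), (2; 1), (2; 1,1), (3; 1)]


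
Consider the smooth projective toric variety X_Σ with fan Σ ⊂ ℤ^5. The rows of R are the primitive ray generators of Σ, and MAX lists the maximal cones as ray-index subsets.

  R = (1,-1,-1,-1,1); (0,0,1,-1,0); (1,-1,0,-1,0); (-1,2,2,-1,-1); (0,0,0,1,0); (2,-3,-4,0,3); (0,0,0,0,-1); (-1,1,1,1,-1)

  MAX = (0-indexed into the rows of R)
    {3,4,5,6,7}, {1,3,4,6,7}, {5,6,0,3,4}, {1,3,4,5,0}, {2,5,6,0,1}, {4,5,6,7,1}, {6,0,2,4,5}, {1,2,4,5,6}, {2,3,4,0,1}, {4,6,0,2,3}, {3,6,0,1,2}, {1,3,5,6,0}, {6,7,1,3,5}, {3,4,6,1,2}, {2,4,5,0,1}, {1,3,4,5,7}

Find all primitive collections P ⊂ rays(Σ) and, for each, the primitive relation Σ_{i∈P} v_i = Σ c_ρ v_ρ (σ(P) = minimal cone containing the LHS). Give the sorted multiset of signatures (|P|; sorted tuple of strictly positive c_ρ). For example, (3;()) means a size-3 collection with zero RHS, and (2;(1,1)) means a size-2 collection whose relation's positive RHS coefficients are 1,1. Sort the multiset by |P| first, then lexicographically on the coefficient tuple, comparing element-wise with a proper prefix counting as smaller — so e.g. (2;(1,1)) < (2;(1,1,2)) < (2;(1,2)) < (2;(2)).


Minimal non-faces — 5 found among 8 rays, 16 max cones:

  P = {0,7}:  v_{0} + v_{7} = 0 — sig = (2;())
  P = {2,7}:  v_{2} + v_{7} = v_{1} + v_{4} + v_{6} — sig = (2;(1,1,1))
  P = {2,3,5}:  v_{2} + v_{3} + v_{5} = 2·v_{0} — sig = (3;(2))
  P = {0,1,4,6}:  v_{0} + v_{1} + v_{4} + v_{6} = v_{2} — sig = (4;(1))
  P = {1,3,4,5,6}:  v_{1} + v_{3} + v_{4} + v_{5} + v_{6} = v_{0} — sig = (5;(1))

Hence PRS(X_Σ) =
[(2;()), (2;(1,1,1)), (3;(2)), (4;(1)), (5;(1))]


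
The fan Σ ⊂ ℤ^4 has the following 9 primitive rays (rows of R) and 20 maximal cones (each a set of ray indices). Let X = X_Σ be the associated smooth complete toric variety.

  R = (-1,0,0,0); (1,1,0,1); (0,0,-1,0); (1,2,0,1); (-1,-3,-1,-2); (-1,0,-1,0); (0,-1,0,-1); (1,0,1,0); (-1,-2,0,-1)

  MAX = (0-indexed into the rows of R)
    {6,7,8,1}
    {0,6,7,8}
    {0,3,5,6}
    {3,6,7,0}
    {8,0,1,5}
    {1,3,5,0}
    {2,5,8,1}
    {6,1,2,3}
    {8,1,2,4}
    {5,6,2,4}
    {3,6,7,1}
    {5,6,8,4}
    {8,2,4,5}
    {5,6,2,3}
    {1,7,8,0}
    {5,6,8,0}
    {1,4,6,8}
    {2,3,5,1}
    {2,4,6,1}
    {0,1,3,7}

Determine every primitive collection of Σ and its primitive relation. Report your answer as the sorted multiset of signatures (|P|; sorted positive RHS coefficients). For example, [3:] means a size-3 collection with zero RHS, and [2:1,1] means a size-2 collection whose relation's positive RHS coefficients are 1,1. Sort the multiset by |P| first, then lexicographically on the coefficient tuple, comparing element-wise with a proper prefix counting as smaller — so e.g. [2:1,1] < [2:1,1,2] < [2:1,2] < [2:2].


11 minimal non-faces of Δ(Σ) (on 9 rays):

  • {3,8}:  v_{3} + v_{8} = 0  so sig = [2:]
  • {5,7}:  v_{5} + v_{7} = 0  so sig = [2:]
  • {0,2}:  v_{0} + v_{2} = v_{5}  so sig = [2:1]
  • {2,7}:  v_{2} + v_{7} = v_{1} + v_{6}  so sig = [2:1,1]
  • {3,4}:  v_{3} + v_{4} = v_{2} + v_{6}  so sig = [2:1,1]
  • {0,4}:  v_{0} + v_{4} = v_{5} + v_{6} + v_{8}  so sig = [2:1,1,1]
  • {4,7}:  v_{4} + v_{7} = v_{1} + 2·v_{6} + v_{8}  so sig = [2:1,1,2]
  • {0,1,6}:  v_{0} + v_{1} + v_{6} = 0  so sig = [3:]
  • {1,5,6}:  v_{1} + v_{5} + v_{6} = v_{2}  so sig = [3:1]
  • {2,6,8}:  v_{2} + v_{6} + v_{8} = v_{4}  so sig = [3:1]
  • {1,4,5}:  v_{1} + v_{4} + v_{5} = 2·v_{2} + v_{8}  so sig = [3:1,2]

Signatures (|P|; sorted positive RHS coefficients), sorted:
[[2:], [2:], [2:1], [2:1,1], [2:1,1], [2:1,1,1], [2:1,1,2], [3:], [3:1], [3:1], [3:1,2]]


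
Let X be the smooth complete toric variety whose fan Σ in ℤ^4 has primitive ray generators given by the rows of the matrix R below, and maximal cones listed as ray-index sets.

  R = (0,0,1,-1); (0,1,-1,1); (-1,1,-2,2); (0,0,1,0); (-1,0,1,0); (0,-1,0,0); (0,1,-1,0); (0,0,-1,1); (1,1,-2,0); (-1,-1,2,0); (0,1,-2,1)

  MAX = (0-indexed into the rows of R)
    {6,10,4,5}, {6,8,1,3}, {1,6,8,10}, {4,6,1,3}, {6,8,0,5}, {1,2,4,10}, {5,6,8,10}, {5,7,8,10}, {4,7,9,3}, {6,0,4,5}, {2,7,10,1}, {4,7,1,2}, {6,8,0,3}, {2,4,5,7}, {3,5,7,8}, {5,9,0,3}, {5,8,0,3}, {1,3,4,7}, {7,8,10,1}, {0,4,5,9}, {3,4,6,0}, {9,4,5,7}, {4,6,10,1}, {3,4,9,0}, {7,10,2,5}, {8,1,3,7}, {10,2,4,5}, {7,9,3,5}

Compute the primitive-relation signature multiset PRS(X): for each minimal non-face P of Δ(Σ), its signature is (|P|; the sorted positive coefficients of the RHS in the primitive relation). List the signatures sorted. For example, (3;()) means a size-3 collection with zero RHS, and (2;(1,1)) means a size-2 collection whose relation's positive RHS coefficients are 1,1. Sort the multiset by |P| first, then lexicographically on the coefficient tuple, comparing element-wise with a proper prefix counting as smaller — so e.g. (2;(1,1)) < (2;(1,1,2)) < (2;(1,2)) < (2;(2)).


19 minimal non-faces of Δ(Σ) (on 11 rays):

  P={0,7}:  v_{0} + v_{7} = 0  ⇒ sig = (2;())
  P={8,9}:  v_{8} + v_{9} = 0  ⇒ sig = (2;())
  P={0,10}:  v_{0} + v_{10} = v_{6}  ⇒ sig = (2;(1))
  P={1,5}:  v_{1} + v_{5} = v_{7}  ⇒ sig = (2;(1))
  P={3,10}:  v_{3} + v_{10} = v_{1}  ⇒ sig = (2;(1))
  P={4,8}:  v_{4} + v_{8} = v_{6}  ⇒ sig = (2;(1))
  P={6,7}:  v_{6} + v_{7} = v_{10}  ⇒ sig = (2;(1))
  P={6,9}:  v_{6} + v_{9} = v_{4}  ⇒ sig = (2;(1))
  P={0,1}:  v_{0} + v_{1} = v_{3} + v_{6}  ⇒ sig = (2;(1,1))
  P={0,2}:  v_{0} + v_{2} = v_{4} + v_{10}  ⇒ sig = (2;(1,1))
  P={9,10}:  v_{9} + v_{10} = v_{4} + v_{7}  ⇒ sig = (2;(1,1))
  P={1,9}:  v_{1} + v_{9} = v_{3} + v_{4} + v_{7}  ⇒ sig = (2;(1,1,1))
  P={2,3}:  v_{2} + v_{3} = v_{1} + v_{4} + v_{7}  ⇒ sig = (2;(1,1,1))
  P={2,6}:  v_{2} + v_{6} = v_{4} + 2·v_{10}  ⇒ sig = (2;(1,2))
  P={2,8}:  v_{2} + v_{8} = 2·v_{10}  ⇒ sig = (2;(2))
  P={2,9}:  v_{2} + v_{9} = 2·v_{4} + 2·v_{7}  ⇒ sig = (2;(2,2))
  P={3,5,6}:  v_{3} + v_{5} + v_{6} = 0  ⇒ sig = (3;())
  P={3,4,5}:  v_{3} + v_{4} + v_{5} = v_{9}  ⇒ sig = (3;(1))
  P={4,7,10}:  v_{4} + v_{7} + v_{10} = v_{2}  ⇒ sig = (3;(1))

Sorted signature multiset PRS(X):
[(2;()), (2;()), (2;(1)), (2;(1)), (2;(1)), (2;(1)), (2;(1)), (2;(1)), (2;(1,1)), (2;(1,1)), (2;(1,1)), (2;(1,1,1)), (2;(1,1,1)), (2;(1,2)), (2;(2)), (2;(2,2)), (3;()), (3;(1)), (3;(1))]


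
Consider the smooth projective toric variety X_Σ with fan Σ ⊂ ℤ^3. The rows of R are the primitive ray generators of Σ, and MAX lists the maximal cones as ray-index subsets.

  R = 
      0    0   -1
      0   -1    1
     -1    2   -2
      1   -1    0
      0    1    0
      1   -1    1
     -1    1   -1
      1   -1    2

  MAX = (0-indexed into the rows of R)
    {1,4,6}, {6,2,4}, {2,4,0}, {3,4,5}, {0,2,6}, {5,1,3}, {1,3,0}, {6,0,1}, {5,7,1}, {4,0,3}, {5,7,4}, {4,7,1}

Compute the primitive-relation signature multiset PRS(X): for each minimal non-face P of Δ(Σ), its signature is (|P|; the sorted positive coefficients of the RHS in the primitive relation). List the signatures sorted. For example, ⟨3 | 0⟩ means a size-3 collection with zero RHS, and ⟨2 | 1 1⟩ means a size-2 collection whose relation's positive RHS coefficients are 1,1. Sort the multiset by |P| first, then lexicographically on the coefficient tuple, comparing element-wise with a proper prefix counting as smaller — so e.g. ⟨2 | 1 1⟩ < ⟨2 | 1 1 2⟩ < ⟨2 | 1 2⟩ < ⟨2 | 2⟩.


14 collections generate NE(X_Σ); each relation:

  P = {5,6}:  v_{5} + v_{6} = 0  ⟹  sig = ⟨2 | 0⟩
  P = {0,5}:  v_{0} + v_{5} = v_{3}  ⟹  sig = ⟨2 | 1⟩
  P = {0,7}:  v_{0} + v_{7} = v_{5}  ⟹  sig = ⟨2 | 1⟩
  P = {1,2}:  v_{1} + v_{2} = v_{6}  ⟹  sig = ⟨2 | 1⟩
  P = {2,7}:  v_{2} + v_{7} = v_{4}  ⟹  sig = ⟨2 | 1⟩
  P = {3,6}:  v_{3} + v_{6} = v_{0}  ⟹  sig = ⟨2 | 1⟩
  P = {2,5}:  v_{2} + v_{5} = v_{0} + v_{4}  ⟹  sig = ⟨2 | 1 1⟩
  P = {6,7}:  v_{6} + v_{7} = v_{1} + v_{4}  ⟹  sig = ⟨2 | 1 1⟩
  P = {2,3}:  v_{2} + v_{3} = 2·v_{0} + v_{4}  ⟹  sig = ⟨2 | 1 2⟩
  P = {3,7}:  v_{3} + v_{7} = 2·v_{5}  ⟹  sig = ⟨2 | 2⟩
  P = {0,1,4}:  v_{0} + v_{1} + v_{4} = 0  ⟹  sig = ⟨3 | 0⟩
  P = {0,4,6}:  v_{0} + v_{4} + v_{6} = v_{2}  ⟹  sig = ⟨3 | 1⟩
  P = {1,3,4}:  v_{1} + v_{3} + v_{4} = v_{5}  ⟹  sig = ⟨3 | 1⟩
  P = {1,4,5}:  v_{1} + v_{4} + v_{5} = v_{7}  ⟹  sig = ⟨3 | 1⟩

Hence PRS(X_Σ) =
    |P|=2: 10 collections, coeffs (), (1), (1), (1), (1), (1), (1,1), (1,1), (1,2), (2)
    |P|=3: 4 collections, coeffs (), (1), (1), (1)


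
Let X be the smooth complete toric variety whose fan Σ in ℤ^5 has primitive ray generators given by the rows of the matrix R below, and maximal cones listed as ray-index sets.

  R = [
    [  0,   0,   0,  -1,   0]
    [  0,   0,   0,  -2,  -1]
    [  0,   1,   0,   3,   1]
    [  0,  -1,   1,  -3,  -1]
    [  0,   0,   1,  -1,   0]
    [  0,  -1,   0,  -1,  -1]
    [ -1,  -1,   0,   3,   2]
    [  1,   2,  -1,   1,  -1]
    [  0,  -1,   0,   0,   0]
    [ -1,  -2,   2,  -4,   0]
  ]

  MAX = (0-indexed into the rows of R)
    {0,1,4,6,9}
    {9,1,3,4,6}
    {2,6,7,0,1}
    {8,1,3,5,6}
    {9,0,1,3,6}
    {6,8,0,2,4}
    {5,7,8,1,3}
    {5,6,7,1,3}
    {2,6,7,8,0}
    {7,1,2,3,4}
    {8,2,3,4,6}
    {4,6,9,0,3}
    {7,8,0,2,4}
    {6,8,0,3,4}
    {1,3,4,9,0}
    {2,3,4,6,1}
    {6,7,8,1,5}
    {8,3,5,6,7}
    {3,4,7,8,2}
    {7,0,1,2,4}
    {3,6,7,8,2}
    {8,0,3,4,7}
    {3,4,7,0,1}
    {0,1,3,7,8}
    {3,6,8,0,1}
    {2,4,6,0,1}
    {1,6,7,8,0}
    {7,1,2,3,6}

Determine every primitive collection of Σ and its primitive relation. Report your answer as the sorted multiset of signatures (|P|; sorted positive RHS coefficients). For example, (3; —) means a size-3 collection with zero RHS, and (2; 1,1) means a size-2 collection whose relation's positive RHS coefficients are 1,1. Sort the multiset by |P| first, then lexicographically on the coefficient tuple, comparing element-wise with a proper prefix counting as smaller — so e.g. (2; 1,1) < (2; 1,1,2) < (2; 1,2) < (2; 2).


14 minimal non-faces of Δ(Σ) (on 10 rays):

  P = {0,5}:  v_{0} + v_{5} = v_{1} + v_{8} — sig = (2; 1,1)
  P = {7,9}:  v_{7} + v_{9} = v_{1} + v_{4} — sig = (2; 1,1)
  P = {2,9}:  v_{2} + v_{9} = v_{1} + 2·v_{4} + v_{6} — sig = (2; 1,1,2)
  P = {4,5}:  v_{4} + v_{5} = 2·v_{3} + v_{6} + v_{7} — sig = (2; 1,1,2)
  P = {5,9}:  v_{5} + v_{9} = v_{1} + 2·v_{3} + v_{6} — sig = (2; 1,1,2)
  P = {8,9}:  v_{8} + v_{9} = v_{0} + 2·v_{3} + v_{6} — sig = (2; 1,1,2)
  P = {2,5}:  v_{2} + v_{5} = 2·v_{3} + 2·v_{6} + 2·v_{7} — sig = (2; 2,2,2)
  P = {0,2,3}:  v_{0} + v_{2} + v_{3} = v_{4} — sig = (3; 1)
  P = {1,4,8}:  v_{1} + v_{4} + v_{8} = v_{3} — sig = (3; 1)
  P = {4,6,7}:  v_{4} + v_{6} + v_{7} = v_{2} — sig = (3; 1)
  P = {1,2,8}:  v_{1} + v_{2} + v_{8} = v_{3} + v_{6} + v_{7} — sig = (3; 1,1,1)
  P = {0,3,6,7}:  v_{0} + v_{3} + v_{6} + v_{7} = 0 — sig = (4; —)
  P = {0,1,3,4,6}:  v_{0} + v_{1} + v_{3} + v_{4} + v_{6} = v_{9} — sig = (5; 1)
  P = {1,3,6,7,8}:  v_{1} + v_{3} + v_{6} + v_{7} + v_{8} = v_{5} — sig = (5; 1)

Sorted signature multiset PRS(X):
{ (2; 1,1) ×2,  (2; 1,1,2) ×4,  (2; 2,2,2),  (3; 1) ×3,  (3; 1,1,1),  (4; —),  (5; 1) ×2 }


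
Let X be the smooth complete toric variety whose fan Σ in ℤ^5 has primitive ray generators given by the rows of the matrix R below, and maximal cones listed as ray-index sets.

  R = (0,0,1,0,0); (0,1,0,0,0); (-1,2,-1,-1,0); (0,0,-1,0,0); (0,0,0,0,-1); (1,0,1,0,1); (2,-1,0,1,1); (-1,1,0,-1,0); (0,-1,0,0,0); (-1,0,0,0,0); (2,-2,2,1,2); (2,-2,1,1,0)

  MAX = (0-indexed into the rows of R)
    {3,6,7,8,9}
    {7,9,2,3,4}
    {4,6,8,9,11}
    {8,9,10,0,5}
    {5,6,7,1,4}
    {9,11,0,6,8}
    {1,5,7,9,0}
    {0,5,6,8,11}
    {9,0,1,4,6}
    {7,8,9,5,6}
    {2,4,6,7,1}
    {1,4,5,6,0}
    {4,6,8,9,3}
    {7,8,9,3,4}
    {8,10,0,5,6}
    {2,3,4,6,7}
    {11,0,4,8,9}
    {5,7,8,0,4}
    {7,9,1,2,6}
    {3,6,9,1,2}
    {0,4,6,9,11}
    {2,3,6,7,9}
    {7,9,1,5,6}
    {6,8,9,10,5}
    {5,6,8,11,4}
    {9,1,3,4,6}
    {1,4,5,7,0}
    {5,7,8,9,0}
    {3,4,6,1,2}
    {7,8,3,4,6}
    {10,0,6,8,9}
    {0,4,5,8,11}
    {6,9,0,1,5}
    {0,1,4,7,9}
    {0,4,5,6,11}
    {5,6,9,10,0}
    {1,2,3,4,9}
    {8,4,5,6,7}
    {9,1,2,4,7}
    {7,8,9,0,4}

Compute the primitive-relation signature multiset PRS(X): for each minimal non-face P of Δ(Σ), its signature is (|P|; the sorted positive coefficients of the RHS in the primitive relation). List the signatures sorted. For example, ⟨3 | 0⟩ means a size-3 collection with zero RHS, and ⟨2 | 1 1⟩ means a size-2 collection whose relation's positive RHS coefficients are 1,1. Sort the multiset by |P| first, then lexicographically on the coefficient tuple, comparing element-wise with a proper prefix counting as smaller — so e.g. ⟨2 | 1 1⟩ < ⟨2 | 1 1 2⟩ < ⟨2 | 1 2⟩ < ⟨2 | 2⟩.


Δ(Σ) — 12 vertices, 24 min non-faces:

  P={0,3}:  v_{0} + v_{3} = 0  →  sig = ⟨2 | 0⟩
  P={1,8}:  v_{1} + v_{8} = 0  →  sig = ⟨2 | 0⟩
  P={0,2}:  v_{0} + v_{2} = v_{1} + v_{7}  →  sig = ⟨2 | 1 1⟩
  P={2,8}:  v_{2} + v_{8} = v_{3} + v_{7}  →  sig = ⟨2 | 1 1⟩
  P={3,5}:  v_{3} + v_{5} = v_{6} + v_{7}  →  sig = ⟨2 | 1 1⟩
  P={1,11}:  v_{1} + v_{11} = v_{0} + v_{4} + v_{6}  →  sig = ⟨2 | 1 1 1⟩
  P={2,11}:  v_{2} + v_{11} = v_{4} + v_{6} + v_{7}  →  sig = ⟨2 | 1 1 1⟩
  P={3,11}:  v_{3} + v_{11} = v_{4} + v_{6} + v_{8}  →  sig = ⟨2 | 1 1 1⟩
  P={7,11}:  v_{7} + v_{11} = v_{4} + v_{5} + v_{8}  →  sig = ⟨2 | 1 1 1⟩
  P={1,10}:  v_{1} + v_{10} = v_{0} + v_{5} + v_{6} + v_{9}  →  sig = ⟨2 | 1 1 1 1⟩
  P={2,10}:  v_{2} + v_{10} = v_{5} + v_{6} + v_{7} + v_{9}  →  sig = ⟨2 | 1 1 1 1⟩
  P={3,10}:  v_{3} + v_{10} = v_{5} + v_{6} + v_{8} + v_{9}  →  sig = ⟨2 | 1 1 1 1⟩
  P={2,5}:  v_{2} + v_{5} = v_{1} + v_{6} + 2·v_{7}  →  sig = ⟨2 | 1 1 2⟩
  P={4,10}:  v_{4} + v_{10} = 2·v_{0} + v_{6} + v_{8}  →  sig = ⟨2 | 1 1 2⟩
  P={7,10}:  v_{7} + v_{10} = 2·v_{5} + v_{8} + v_{9}  →  sig = ⟨2 | 1 1 2⟩
  P={10,11}:  v_{10} + v_{11} = 3·v_{0} + 2·v_{6} + 2·v_{8}  →  sig = ⟨2 | 2 2 3⟩
  P={0,6,7}:  v_{0} + v_{6} + v_{7} = v_{5}  →  sig = ⟨3 | 1⟩
  P={1,3,7}:  v_{1} + v_{3} + v_{7} = v_{2}  →  sig = ⟨3 | 1⟩
  P={4,5,9}:  v_{4} + v_{5} + v_{9} = v_{0}  →  sig = ⟨3 | 1⟩
  P={5,9,11}:  v_{5} + v_{9} + v_{11} = 2·v_{0} + v_{6} + v_{8}  →  sig = ⟨3 | 1 1 2⟩
  P={4,6,7,9}:  v_{4} + v_{6} + v_{7} + v_{9} = 0  →  sig = ⟨4 | 0⟩
  P={0,4,6,8}:  v_{0} + v_{4} + v_{6} + v_{8} = v_{11}  →  sig = ⟨4 | 1⟩
  P={2,4,6,9}:  v_{2} + v_{4} + v_{6} + v_{9} = v_{1} + v_{3}  →  sig = ⟨4 | 1 1⟩
  P={0,5,6,8,9}:  v_{0} + v_{5} + v_{6} + v_{8} + v_{9} = v_{10}  →  sig = ⟨5 | 1⟩

Signatures (|P|; sorted positive RHS coefficients), sorted:
[⟨2 | 0⟩, ⟨2 | 0⟩, ⟨2 | 1 1⟩, ⟨2 | 1 1⟩, ⟨2 | 1 1⟩, ⟨2 | 1 1 1⟩, ⟨2 | 1 1 1⟩, ⟨2 | 1 1 1⟩, ⟨2 | 1 1 1⟩, ⟨2 | 1 1 1 1⟩, ⟨2 | 1 1 1 1⟩, ⟨2 | 1 1 1 1⟩, ⟨2 | 1 1 2⟩, ⟨2 | 1 1 2⟩, ⟨2 | 1 1 2⟩, ⟨2 | 2 2 3⟩, ⟨3 | 1⟩, ⟨3 | 1⟩, ⟨3 | 1⟩, ⟨3 | 1 1 2⟩, ⟨4 | 0⟩, ⟨4 | 1⟩, ⟨4 | 1 1⟩, ⟨5 | 1⟩]


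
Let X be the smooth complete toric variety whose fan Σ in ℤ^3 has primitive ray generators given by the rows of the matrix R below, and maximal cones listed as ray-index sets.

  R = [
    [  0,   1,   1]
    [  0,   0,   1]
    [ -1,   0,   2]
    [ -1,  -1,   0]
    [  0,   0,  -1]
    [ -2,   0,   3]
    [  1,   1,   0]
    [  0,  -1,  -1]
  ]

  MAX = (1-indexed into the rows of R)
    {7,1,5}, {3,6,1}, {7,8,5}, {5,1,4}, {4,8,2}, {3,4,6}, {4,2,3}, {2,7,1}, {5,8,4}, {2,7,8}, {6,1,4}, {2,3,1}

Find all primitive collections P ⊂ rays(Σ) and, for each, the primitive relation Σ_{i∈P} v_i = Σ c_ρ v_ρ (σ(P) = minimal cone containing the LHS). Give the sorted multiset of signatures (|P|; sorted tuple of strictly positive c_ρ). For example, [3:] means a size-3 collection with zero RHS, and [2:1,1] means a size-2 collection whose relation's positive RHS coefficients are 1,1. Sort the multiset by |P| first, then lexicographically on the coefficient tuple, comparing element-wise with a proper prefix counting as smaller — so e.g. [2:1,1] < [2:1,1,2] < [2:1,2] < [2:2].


12 collections generate NE(X_Σ); each relation:

  P = {1,8}:  v_{1} + v_{8} = 0 — sig = [2:]
  P = {2,5}:  v_{2} + v_{5} = 0 — sig = [2:]
  P = {4,7}:  v_{4} + v_{7} = 0 — sig = [2:]
  P = {3,5}:  v_{3} + v_{5} = v_{1} + v_{4} — sig = [2:1,1]
  P = {3,7}:  v_{3} + v_{7} = v_{1} + v_{2} — sig = [2:1,1]
  P = {3,8}:  v_{3} + v_{8} = v_{2} + v_{4} — sig = [2:1,1]
  P = {6,7}:  v_{6} + v_{7} = v_{1} + v_{3} — sig = [2:1,1]
  P = {6,8}:  v_{6} + v_{8} = v_{3} + v_{4} — sig = [2:1,1]
  P = {2,6}:  v_{2} + v_{6} = 2·v_{3} — sig = [2:2]
  P = {5,6}:  v_{5} + v_{6} = 2·v_{1} + 2·v_{4} — sig = [2:2,2]
  P = {1,2,4}:  v_{1} + v_{2} + v_{4} = v_{3} — sig = [3:1]
  P = {1,3,4}:  v_{1} + v_{3} + v_{4} = v_{6} — sig = [3:1]

so the primitive-relation signature multiset is
    [2:]
    [2:]
    [2:]
    [2:1,1]
    [2:1,1]
    [2:1,1]
    [2:1,1]
    [2:1,1]
    [2:2]
    [2:2,2]
    [3:1]
    [3:1]


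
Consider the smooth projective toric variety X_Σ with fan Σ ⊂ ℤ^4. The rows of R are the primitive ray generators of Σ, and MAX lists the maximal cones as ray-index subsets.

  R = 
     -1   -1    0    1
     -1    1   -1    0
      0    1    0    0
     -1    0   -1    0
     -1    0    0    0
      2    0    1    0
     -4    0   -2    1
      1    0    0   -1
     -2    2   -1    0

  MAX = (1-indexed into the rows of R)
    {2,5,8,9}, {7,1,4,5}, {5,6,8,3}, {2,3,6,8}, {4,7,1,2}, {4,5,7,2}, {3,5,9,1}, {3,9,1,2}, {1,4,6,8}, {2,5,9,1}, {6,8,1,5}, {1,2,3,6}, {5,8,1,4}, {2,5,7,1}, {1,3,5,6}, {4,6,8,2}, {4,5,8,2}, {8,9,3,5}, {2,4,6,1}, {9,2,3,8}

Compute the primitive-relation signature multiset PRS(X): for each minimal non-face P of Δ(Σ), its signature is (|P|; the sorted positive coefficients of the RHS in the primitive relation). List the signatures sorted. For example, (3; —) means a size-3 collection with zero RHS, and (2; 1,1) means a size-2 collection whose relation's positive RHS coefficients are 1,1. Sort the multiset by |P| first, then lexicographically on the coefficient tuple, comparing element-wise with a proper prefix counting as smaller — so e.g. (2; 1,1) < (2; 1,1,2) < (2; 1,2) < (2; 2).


Δ(Σ) — 9 vertices, 14 min non-faces:

  P={3,4}:  v_{3} + v_{4} = v_{2} — sig = (2; 1)
  P={6,7}:  v_{6} + v_{7} = v_{1} + v_{2} — sig = (2; 1,1)
  P={3,7}:  v_{3} + v_{7} = v_{1} + 2·v_{2} + v_{5} — sig = (2; 1,1,2)
  P={4,9}:  v_{4} + v_{9} = 2·v_{2} + v_{5} — sig = (2; 1,2)
  P={7,8}:  v_{7} + v_{8} = 2·v_{4} + v_{5} — sig = (2; 1,2)
  P={7,9}:  v_{7} + v_{9} = v_{1} + 3·v_{2} + 2·v_{5} — sig = (2; 1,2,3)
  P={6,9}:  v_{6} + v_{9} = 2·v_{3} — sig = (2; 2)
  P={1,3,8}:  v_{1} + v_{3} + v_{8} = 0 — sig = (3; —)
  P={4,5,6}:  v_{4} + v_{5} + v_{6} = 0 — sig = (3; —)
  P={1,2,8}:  v_{1} + v_{2} + v_{8} = v_{4} — sig = (3; 1)
  P={2,3,5}:  v_{2} + v_{3} + v_{5} = v_{9} — sig = (3; 1)
  P={2,5,6}:  v_{2} + v_{5} + v_{6} = v_{3} — sig = (3; 1)
  P={1,8,9}:  v_{1} + v_{8} + v_{9} = v_{2} + v_{5} — sig = (3; 1,1)
  P={1,2,4,5}:  v_{1} + v_{2} + v_{4} + v_{5} = v_{7} — sig = (4; 1)

Signatures (|P|; sorted positive RHS coefficients), sorted:
    (2; 1)
    (2; 1,1)
    (2; 1,1,2)
    (2; 1,2)
    (2; 1,2)
    (2; 1,2,3)
    (2; 2)
    (3; —)
    (3; —)
    (3; 1)
    (3; 1)
    (3; 1)
    (3; 1,1)
    (4; 1)


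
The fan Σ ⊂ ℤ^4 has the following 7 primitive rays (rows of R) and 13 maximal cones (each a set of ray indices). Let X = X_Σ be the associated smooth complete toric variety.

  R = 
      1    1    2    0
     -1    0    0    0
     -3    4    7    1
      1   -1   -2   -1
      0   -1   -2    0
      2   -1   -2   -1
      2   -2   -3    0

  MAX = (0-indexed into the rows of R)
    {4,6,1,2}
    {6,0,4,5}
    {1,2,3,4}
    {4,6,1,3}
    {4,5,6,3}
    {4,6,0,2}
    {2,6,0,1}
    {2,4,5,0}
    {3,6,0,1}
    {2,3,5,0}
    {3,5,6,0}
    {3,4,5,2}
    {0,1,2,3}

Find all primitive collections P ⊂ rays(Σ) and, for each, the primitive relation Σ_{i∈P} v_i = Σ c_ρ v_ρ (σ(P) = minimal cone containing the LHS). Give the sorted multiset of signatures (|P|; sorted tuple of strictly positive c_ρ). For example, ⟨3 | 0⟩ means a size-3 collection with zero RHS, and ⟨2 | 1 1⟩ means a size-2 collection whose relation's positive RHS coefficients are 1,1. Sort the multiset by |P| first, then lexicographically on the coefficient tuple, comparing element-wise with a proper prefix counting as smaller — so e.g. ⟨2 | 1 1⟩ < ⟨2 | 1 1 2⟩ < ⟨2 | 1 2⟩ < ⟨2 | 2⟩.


5 collections generate NE(X_Σ); each relation:

  • {1,5}:  v_{1} + v_{5} = v_{3} ; sig = ⟨2 | 1⟩
  • {0,1,4}:  v_{0} + v_{1} + v_{4} = 0 ; sig = ⟨3 | 0⟩
  • {0,3,4}:  v_{0} + v_{3} + v_{4} = v_{5} ; sig = ⟨3 | 1⟩
  • {2,5,6}:  v_{2} + v_{5} + v_{6} = v_{0} ; sig = ⟨3 | 1⟩
  • {2,3,6}:  v_{2} + v_{3} + v_{6} = v_{0} + v_{1} ; sig = ⟨3 | 1 1⟩

Sorted signature multiset PRS(X):
    |P|=2: 1 collection, coeffs (1)
    |P|=3: 4 collections, coeffs (), (1), (1), (1,1)


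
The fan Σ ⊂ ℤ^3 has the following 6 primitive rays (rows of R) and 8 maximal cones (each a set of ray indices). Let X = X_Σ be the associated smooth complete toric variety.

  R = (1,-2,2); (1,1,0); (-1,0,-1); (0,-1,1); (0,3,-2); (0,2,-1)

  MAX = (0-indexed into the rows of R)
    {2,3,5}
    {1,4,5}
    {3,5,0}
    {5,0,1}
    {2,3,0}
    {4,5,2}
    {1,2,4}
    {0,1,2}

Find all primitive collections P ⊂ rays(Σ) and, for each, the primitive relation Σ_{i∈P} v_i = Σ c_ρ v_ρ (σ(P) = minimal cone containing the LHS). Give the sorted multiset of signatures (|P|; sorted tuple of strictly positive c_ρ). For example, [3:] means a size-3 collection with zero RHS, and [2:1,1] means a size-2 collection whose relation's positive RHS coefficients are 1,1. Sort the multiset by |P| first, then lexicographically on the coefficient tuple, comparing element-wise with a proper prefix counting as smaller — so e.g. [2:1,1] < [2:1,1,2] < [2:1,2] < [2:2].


5 collections generate NE(X_Σ); each relation:

  {0,4}:  v_{0} + v_{4} = v_{1}  ⟹  sig = [2:1]
  {3,4}:  v_{3} + v_{4} = v_{5}  ⟹  sig = [2:1]
  {1,3}:  v_{1} + v_{3} = v_{0} + v_{5}  ⟹  sig = [2:1,1]
  {0,2,5}:  v_{0} + v_{2} + v_{5} = 0  ⟹  sig = [3:]
  {1,2,5}:  v_{1} + v_{2} + v_{5} = v_{4}  ⟹  sig = [3:1]

Sorted signature multiset PRS(X):
{ [2:1] ×2,  [2:1,1],  [3:],  [3:1] }


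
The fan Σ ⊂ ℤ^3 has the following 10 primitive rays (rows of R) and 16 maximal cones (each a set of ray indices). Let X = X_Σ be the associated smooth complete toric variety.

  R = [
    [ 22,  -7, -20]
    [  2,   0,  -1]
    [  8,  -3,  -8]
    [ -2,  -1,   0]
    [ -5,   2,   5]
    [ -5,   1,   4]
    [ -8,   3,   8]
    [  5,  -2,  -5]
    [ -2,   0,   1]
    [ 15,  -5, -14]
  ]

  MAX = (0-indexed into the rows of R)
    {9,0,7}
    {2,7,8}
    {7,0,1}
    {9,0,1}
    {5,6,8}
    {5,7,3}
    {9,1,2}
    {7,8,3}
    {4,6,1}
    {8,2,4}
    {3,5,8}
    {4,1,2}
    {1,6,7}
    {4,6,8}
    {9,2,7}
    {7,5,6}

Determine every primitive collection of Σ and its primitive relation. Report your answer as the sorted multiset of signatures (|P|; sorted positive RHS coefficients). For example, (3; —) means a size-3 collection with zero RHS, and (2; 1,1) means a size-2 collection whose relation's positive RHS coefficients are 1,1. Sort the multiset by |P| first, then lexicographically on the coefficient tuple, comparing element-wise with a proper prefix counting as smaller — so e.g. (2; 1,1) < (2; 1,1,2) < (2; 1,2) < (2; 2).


25 collections generate NE(X_Σ); each relation:

  P = {1,8}:  v_{1} + v_{8} = 0  ⇒ sig = (2; —)
  P = {2,6}:  v_{2} + v_{6} = 0  ⇒ sig = (2; —)
  P = {4,7}:  v_{4} + v_{7} = 0  ⇒ sig = (2; —)
  P = {0,4}:  v_{0} + v_{4} = v_{1} + v_{9}  ⇒ sig = (2; 1,1)
  P = {0,8}:  v_{0} + v_{8} = v_{7} + v_{9}  ⇒ sig = (2; 1,1)
  P = {1,3}:  v_{1} + v_{3} = v_{5} + v_{7}  ⇒ sig = (2; 1,1)
  P = {1,5}:  v_{1} + v_{5} = v_{6} + v_{7}  ⇒ sig = (2; 1,1)
  P = {2,5}:  v_{2} + v_{5} = v_{7} + v_{8}  ⇒ sig = (2; 1,1)
  P = {3,4}:  v_{3} + v_{4} = v_{5} + v_{8}  ⇒ sig = (2; 1,1)
  P = {4,5}:  v_{4} + v_{5} = v_{6} + v_{8}  ⇒ sig = (2; 1,1)
  P = {4,9}:  v_{4} + v_{9} = v_{1} + v_{2}  ⇒ sig = (2; 1,1)
  P = {6,9}:  v_{6} + v_{9} = v_{1} + v_{7}  ⇒ sig = (2; 1,1)
  P = {8,9}:  v_{8} + v_{9} = v_{2} + v_{7}  ⇒ sig = (2; 1,1)
  P = {0,5}:  v_{0} + v_{5} = v_{1} + 3·v_{7}  ⇒ sig = (2; 1,3)
  P = {3,9}:  v_{3} + v_{9} = 3·v_{7} + v_{8}  ⇒ sig = (2; 1,3)
  P = {0,2}:  v_{0} + v_{2} = 2·v_{9}  ⇒ sig = (2; 2)
  P = {3,6}:  v_{3} + v_{6} = 2·v_{5}  ⇒ sig = (2; 2)
  P = {5,9}:  v_{5} + v_{9} = 2·v_{7}  ⇒ sig = (2; 2)
  P = {0,6}:  v_{0} + v_{6} = 2·v_{1} + 2·v_{7}  ⇒ sig = (2; 2,2)
  P = {2,3}:  v_{2} + v_{3} = 2·v_{7} + 2·v_{8}  ⇒ sig = (2; 2,2)
  P = {0,3}:  v_{0} + v_{3} = 4·v_{7}  ⇒ sig = (2; 4)
  P = {1,2,7}:  v_{1} + v_{2} + v_{7} = v_{9}  ⇒ sig = (3; 1)
  P = {1,7,9}:  v_{1} + v_{7} + v_{9} = v_{0}  ⇒ sig = (3; 1)
  P = {5,7,8}:  v_{5} + v_{7} + v_{8} = v_{3}  ⇒ sig = (3; 1)
  P = {6,7,8}:  v_{6} + v_{7} + v_{8} = v_{5}  ⇒ sig = (3; 1)

Sorted signature multiset PRS(X):
[(2; —), (2; —), (2; —), (2; 1,1), (2; 1,1), (2; 1,1), (2; 1,1), (2; 1,1), (2; 1,1), (2; 1,1), (2; 1,1), (2; 1,1), (2; 1,1), (2; 1,3), (2; 1,3), (2; 2), (2; 2), (2; 2), (2; 2,2), (2; 2,2), (2; 4), (3; 1), (3; 1), (3; 1), (3; 1)]


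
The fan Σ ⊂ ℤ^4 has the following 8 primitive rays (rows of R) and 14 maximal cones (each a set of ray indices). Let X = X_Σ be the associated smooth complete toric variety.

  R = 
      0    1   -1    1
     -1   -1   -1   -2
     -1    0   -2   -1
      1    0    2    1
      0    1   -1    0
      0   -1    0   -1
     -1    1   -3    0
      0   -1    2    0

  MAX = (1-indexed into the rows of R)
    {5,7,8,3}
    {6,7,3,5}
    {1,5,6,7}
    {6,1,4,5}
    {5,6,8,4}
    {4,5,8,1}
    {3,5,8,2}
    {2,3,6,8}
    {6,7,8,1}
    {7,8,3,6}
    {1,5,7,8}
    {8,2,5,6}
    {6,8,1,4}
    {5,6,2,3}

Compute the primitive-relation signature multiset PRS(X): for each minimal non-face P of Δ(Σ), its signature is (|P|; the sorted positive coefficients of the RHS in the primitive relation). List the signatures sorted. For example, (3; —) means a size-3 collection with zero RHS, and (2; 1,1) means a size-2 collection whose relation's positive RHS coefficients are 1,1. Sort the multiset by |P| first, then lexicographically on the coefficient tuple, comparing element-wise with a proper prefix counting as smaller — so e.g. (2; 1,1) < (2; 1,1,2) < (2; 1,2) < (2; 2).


The 9 primitive collections of Σ (r=8, n=4):

  • {3,4}:  v_{3} + v_{4} = 0 — sig = (2; —)
  • {1,2}:  v_{1} + v_{2} = v_{3} — sig = (2; 1)
  • {1,3}:  v_{1} + v_{3} = v_{7} — sig = (2; 1)
  • {4,7}:  v_{4} + v_{7} = v_{1} — sig = (2; 1)
  • {2,4}:  v_{2} + v_{4} = v_{5} + v_{6} + v_{8} — sig = (2; 1,1,1)
  • {2,7}:  v_{2} + v_{7} = 2·v_{3} — sig = (2; 2)
  • {1,5,6,8}:  v_{1} + v_{5} + v_{6} + v_{8} = 0 — sig = (4; —)
  • {3,5,6,8}:  v_{3} + v_{5} + v_{6} + v_{8} = v_{2} — sig = (4; 1)
  • {5,6,7,8}:  v_{5} + v_{6} + v_{7} + v_{8} = v_{3} — sig = (4; 1)

so the primitive-relation signature multiset is
[(2; —), (2; 1), (2; 1), (2; 1), (2; 1,1,1), (2; 2), (4; —), (4; 1), (4; 1)]


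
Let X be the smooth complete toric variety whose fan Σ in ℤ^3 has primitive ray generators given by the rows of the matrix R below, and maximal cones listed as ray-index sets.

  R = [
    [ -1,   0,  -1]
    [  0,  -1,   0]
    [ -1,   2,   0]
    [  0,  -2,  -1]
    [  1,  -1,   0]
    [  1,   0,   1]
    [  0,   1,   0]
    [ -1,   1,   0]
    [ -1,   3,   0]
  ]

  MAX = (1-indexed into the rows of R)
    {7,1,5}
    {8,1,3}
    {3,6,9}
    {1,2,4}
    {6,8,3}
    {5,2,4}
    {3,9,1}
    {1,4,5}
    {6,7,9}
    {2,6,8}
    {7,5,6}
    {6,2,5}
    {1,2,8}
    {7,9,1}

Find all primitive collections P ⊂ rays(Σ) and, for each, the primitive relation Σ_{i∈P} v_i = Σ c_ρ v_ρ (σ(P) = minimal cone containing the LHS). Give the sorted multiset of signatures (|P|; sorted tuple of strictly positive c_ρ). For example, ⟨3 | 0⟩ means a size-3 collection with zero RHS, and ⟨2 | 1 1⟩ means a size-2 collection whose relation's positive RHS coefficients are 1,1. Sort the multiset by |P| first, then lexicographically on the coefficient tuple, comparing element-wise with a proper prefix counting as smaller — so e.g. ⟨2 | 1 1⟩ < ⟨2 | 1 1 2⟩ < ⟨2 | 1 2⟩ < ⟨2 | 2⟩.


Δ(Σ) — 9 vertices, 16 min non-faces:

  P = {1,6}:  v_{1} + v_{6} = 0 — sig = ⟨2 | 0⟩
  P = {2,7}:  v_{2} + v_{7} = 0 — sig = ⟨2 | 0⟩
  P = {5,8}:  v_{5} + v_{8} = 0 — sig = ⟨2 | 0⟩
  P = {2,3}:  v_{2} + v_{3} = v_{8} — sig = ⟨2 | 1⟩
  P = {2,9}:  v_{2} + v_{9} = v_{3} — sig = ⟨2 | 1⟩
  P = {3,4}:  v_{3} + v_{4} = v_{1} — sig = ⟨2 | 1⟩
  P = {3,5}:  v_{3} + v_{5} = v_{7} — sig = ⟨2 | 1⟩
  P = {3,7}:  v_{3} + v_{7} = v_{9} — sig = ⟨2 | 1⟩
  P = {7,8}:  v_{7} + v_{8} = v_{3} — sig = ⟨2 | 1⟩
  P = {4,6}:  v_{4} + v_{6} = v_{2} + v_{5} — sig = ⟨2 | 1 1⟩
  P = {4,7}:  v_{4} + v_{7} = v_{1} + v_{5} — sig = ⟨2 | 1 1⟩
  P = {4,8}:  v_{4} + v_{8} = v_{1} + v_{2} — sig = ⟨2 | 1 1⟩
  P = {4,9}:  v_{4} + v_{9} = v_{1} + v_{7} — sig = ⟨2 | 1 1⟩
  P = {5,9}:  v_{5} + v_{9} = 2·v_{7} — sig = ⟨2 | 2⟩
  P = {8,9}:  v_{8} + v_{9} = 2·v_{3} — sig = ⟨2 | 2⟩
  P = {1,2,5}:  v_{1} + v_{2} + v_{5} = v_{4} — sig = ⟨3 | 1⟩

Signatures (|P|; sorted positive RHS coefficients), sorted:
    |P|=2: 15 collections, coeffs (), (), (), (1), (1), (1), (1), (1), (1), (1,1), (1,1), (1,1), (1,1), (2), (2)
    |P|=3: 1 collection, coeffs (1)


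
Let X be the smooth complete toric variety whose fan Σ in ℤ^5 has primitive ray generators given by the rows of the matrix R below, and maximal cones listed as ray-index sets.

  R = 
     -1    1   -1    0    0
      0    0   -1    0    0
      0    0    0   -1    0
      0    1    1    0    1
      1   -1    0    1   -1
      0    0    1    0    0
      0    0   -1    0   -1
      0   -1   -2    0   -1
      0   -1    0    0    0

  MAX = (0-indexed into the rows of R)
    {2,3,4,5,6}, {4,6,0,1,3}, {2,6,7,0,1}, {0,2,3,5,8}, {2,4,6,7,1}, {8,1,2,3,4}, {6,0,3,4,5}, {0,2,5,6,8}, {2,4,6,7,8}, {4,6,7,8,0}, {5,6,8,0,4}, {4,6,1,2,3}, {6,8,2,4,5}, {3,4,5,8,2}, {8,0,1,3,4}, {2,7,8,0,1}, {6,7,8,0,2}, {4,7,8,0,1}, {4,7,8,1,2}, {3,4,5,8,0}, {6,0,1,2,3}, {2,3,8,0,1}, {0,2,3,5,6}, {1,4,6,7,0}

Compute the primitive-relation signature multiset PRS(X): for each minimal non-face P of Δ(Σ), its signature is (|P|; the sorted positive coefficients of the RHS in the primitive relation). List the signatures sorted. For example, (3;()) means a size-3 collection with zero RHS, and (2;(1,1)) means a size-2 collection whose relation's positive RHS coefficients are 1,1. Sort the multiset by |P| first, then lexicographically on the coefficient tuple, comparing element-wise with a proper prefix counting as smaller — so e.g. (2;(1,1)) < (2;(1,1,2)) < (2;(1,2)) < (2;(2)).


Σ has 6 primitive collections:

  P={1,5}:  v_{1} + v_{5} = 0  ⟹  sig = (2;())
  P={3,7}:  v_{3} + v_{7} = v_{1}  ⟹  sig = (2;(1))
  P={5,7}:  v_{5} + v_{7} = v_{6} + v_{8}  ⟹  sig = (2;(1,1))
  P={3,6,8}:  v_{3} + v_{6} + v_{8} = 0  ⟹  sig = (3;())
  P={0,2,4}:  v_{0} + v_{2} + v_{4} = v_{6}  ⟹  sig = (3;(1))
  P={1,6,8}:  v_{1} + v_{6} + v_{8} = v_{7}  ⟹  sig = (3;(1))

Signatures (|P|; sorted positive RHS coefficients), sorted:
    |P|=2: 3 collections, coeffs (), (1), (1,1)
    |P|=3: 3 collections, coeffs (), (1), (1)


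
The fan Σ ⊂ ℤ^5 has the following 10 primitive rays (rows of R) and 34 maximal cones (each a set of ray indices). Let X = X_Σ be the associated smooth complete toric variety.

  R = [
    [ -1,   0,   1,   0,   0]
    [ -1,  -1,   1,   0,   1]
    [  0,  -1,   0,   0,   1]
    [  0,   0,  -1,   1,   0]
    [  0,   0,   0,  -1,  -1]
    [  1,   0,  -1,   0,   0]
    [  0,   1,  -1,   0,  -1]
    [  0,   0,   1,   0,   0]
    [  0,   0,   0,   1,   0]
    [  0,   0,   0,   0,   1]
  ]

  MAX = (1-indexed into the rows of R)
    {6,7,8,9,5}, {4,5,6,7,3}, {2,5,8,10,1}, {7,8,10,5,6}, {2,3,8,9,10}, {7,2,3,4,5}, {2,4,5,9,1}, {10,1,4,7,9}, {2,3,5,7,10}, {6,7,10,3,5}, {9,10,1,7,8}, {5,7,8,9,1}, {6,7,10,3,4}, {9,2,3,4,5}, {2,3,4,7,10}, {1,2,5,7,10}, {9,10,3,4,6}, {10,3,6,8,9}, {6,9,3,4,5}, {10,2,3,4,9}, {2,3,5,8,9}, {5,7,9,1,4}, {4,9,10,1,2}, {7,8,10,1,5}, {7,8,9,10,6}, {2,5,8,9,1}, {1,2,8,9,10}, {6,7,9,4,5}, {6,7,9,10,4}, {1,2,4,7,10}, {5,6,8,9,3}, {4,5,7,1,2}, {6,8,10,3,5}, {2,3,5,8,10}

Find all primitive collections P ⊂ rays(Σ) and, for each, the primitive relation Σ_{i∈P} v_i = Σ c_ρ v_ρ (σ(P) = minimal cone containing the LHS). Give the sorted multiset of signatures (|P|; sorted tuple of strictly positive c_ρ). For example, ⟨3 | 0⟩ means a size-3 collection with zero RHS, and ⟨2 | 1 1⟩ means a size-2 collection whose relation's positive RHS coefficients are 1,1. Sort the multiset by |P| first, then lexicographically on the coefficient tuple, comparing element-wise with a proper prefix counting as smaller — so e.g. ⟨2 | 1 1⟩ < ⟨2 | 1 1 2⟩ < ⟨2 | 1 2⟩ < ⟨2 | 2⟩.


The 10 primitive collections of Σ (r=10, n=5):

  P = {1,6}:  v_{1} + v_{6} = 0  so sig = ⟨2 | 0⟩
  P = {1,3}:  v_{1} + v_{3} = v_{2}  so sig = ⟨2 | 1⟩
  P = {2,6}:  v_{2} + v_{6} = v_{3}  so sig = ⟨2 | 1⟩
  P = {4,8}:  v_{4} + v_{8} = v_{9}  so sig = ⟨2 | 1⟩
  P = {3,7,8}:  v_{3} + v_{7} + v_{8} = 0  so sig = ⟨3 | 0⟩
  P = {5,9,10}:  v_{5} + v_{9} + v_{10} = 0  so sig = ⟨3 | 0⟩
  P = {2,7,8}:  v_{2} + v_{7} + v_{8} = v_{1}  so sig = ⟨3 | 1⟩
  P = {3,7,9}:  v_{3} + v_{7} + v_{9} = v_{4}  so sig = ⟨3 | 1⟩
  P = {2,7,9}:  v_{2} + v_{7} + v_{9} = v_{1} + v_{4}  so sig = ⟨3 | 1 1⟩
  P = {4,5,10}:  v_{4} + v_{5} + v_{10} = v_{3} + v_{7}  so sig = ⟨3 | 1 1⟩

Hence PRS(X_Σ) =
    |P|=2: 4 collections, coeffs (), (1), (1), (1)
    |P|=3: 6 collections, coeffs (), (), (1), (1), (1,1), (1,1)
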